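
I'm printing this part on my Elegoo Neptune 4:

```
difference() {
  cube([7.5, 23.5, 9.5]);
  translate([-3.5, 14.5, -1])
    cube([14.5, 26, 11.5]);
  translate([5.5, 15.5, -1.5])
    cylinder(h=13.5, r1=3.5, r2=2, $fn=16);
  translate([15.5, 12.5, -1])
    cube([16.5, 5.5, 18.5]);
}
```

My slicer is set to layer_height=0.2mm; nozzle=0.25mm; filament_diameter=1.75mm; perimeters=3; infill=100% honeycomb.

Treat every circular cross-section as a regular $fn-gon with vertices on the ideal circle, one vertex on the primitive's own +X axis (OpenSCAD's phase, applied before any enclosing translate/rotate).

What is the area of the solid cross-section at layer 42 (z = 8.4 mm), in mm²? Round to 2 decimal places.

At z = 8.4 mm: the cube is present — its section is the full 7.5×23.5 rectangle (area 176.25 mm²); the 14.5×26 cube at (-3.5, 14.5) contributes its full rectangle (area 377.00 mm²); the cone at (5.5, 15.5) contributes a regular 16-gon of circumradius 2.400 (interpolated between r1=3.5 and r2=2 at t=0.733) (area = (16/2)·2.400²·sin(360°/16) = 17.63 mm²); the 16.5×5.5 cube at (15.5, 12.5) contributes its full rectangle (area 90.75 mm²); Taking the first minus the rest: starting from the 7.5×23.5 cube (176.25 mm²), the 14.5×26 cube at (-3.5, 14.5) partially overlaps it — only the 67.50 mm² overlap (of its 377.00 mm²) is removed, clipping the outline; the cone at (5.5, 15.5) partially overlaps it — only the 4.20 mm² overlap (of its 17.63 mm²) is removed, clipping the outline; the 16.5×5.5 cube at (15.5, 12.5) misses the remaining region (no effect) — area = 104.55 mm². Overall, the cross-section is a single solid region. Net area = 104.55 mm².

104.55 mm²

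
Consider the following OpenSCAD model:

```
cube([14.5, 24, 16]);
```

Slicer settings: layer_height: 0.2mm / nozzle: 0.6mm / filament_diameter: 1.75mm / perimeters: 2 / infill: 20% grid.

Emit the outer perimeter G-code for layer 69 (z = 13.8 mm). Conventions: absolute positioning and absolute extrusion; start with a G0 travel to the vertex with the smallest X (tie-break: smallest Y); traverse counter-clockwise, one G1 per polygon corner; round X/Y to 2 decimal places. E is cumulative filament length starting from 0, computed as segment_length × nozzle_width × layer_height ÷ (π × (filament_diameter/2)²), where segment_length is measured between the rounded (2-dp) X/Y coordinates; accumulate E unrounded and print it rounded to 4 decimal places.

At z = 13.8 mm: the 14.5×24 cube contributes its full rectangle. The outline is a single polygon with 4 vertices. Extrusion per mm of travel: 0.6 × 0.2 / (π × 0.875²) = 0.049890. Accumulating E over each segment gives final E = 3.8415.

G0 X0.00 Y0.00 Z13.80
G1 X14.50 Y0.00 E0.7234
G1 X14.50 Y24.00 E1.9208
G1 X0.00 Y24.00 E2.6442
G1 X0.00 Y0.00 E3.8415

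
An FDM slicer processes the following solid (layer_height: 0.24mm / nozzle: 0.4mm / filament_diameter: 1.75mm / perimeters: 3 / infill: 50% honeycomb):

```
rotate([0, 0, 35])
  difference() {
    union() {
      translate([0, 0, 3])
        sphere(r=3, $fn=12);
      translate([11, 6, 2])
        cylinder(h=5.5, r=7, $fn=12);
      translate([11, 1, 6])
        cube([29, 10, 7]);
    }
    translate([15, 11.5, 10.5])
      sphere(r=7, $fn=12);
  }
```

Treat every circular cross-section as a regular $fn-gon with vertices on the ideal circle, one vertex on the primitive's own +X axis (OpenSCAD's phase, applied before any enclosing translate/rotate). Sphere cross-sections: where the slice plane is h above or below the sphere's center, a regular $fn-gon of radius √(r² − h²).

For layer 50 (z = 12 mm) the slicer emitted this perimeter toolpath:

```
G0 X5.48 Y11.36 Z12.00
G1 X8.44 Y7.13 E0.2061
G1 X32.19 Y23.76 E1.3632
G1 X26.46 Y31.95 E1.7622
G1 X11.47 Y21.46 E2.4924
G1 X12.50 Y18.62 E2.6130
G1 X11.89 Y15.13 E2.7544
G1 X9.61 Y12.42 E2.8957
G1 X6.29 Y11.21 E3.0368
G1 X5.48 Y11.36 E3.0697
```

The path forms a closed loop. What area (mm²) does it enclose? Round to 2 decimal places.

Apply the shoelace formula to the sequence of (X, Y) vertices; enclosed area = 235.16 mm².

235.16 mm²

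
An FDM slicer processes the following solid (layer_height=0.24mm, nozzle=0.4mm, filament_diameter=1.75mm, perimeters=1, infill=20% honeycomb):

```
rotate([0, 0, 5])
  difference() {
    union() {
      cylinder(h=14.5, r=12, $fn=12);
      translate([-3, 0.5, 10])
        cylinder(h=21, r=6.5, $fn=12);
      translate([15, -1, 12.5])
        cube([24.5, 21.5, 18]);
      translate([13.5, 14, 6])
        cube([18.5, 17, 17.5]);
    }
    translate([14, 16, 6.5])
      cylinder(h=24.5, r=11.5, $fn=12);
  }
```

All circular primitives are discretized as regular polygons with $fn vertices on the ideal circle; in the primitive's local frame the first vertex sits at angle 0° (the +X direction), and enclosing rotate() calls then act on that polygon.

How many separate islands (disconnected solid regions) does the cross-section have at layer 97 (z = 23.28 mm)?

2

At z = 23.28 mm: the cylinder does not reach this height (z outside [0, 14.5]); the r=6.5 cylinder at (-3, 0.5) gives a regular 12-gon of circumradius 6.5 (constant along its height); the cube at (15, -1) (footprint 24.5×21.5) is included at this height; the 18.5×17 cube at (13.5, 14) contributes its full rectangle; Combining (union): the regions partially overlap (shared area 110.50 mm²), so overlapping operands fuse into one piece — 2 connected regions; the cylinder at (14, 16): section is a regular 12-gon, circumradius r=11.5; After the difference (first − rest): starting from that combined region, the r=11.5 cylinder at (14, 16) partially overlaps it — only the 195.73 mm² overlap (of its 396.75 mm²) is removed, clipping the outline — 2 connected regions; (rotated 5° about Z; rotation is an isometry so areas/perimeters/island counts are preserved). Overall, the cross-section has 2 separate islands. Island count = 2.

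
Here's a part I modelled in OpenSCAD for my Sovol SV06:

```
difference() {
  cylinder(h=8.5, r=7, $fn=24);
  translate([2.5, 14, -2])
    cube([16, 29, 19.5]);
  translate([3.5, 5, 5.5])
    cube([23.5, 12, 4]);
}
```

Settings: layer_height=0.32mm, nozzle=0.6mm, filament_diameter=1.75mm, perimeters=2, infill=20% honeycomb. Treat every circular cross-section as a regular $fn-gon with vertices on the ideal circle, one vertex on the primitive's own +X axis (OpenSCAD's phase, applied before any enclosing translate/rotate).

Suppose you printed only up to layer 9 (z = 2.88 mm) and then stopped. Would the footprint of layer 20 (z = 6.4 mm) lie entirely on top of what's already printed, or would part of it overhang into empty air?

entirely on top

Compare the two slices. At z = 2.88: the cylinder: section is a regular 24-gon, circumradius r=7 (area = (24/2)·7.000²·sin(360°/24) = 152.19 mm²); the cube at (2.5, 14) (footprint 16×29) is included at this height (area 464.00 mm²); the cube at (3.5, 5) is not intersected at this z (z outside [5.5, 9.5]); Subtracting the remaining from the first: starting from the r=7 cylinder (152.19 mm²), the 16×29 cube at (2.5, 14) misses the remaining region (no effect) — area = 152.19 mm². At z = 6.4: the r=7 cylinder gives a regular 24-gon of circumradius 7 (constant along its height) (area = (24/2)·7.000²·sin(360°/24) = 152.19 mm²); the cube at (2.5, 14) (footprint 16×29) is included at this height (area 464.00 mm²); the 23.5×12 cube at (3.5, 5) contributes its full rectangle (area 282.00 mm²); Subtracting the remaining from the first: starting from the r=7 cylinder (152.19 mm²), the 16×29 cube at (2.5, 14) misses the remaining region (no effect); the 23.5×12 cube at (3.5, 5) partially overlaps it — only the 0.74 mm² overlap (of its 282.00 mm²) is removed, clipping the outline — area = 151.45 mm². Checking containment: the cross-section at z = 6.4 is a subset of the cross-section at z = 2.88.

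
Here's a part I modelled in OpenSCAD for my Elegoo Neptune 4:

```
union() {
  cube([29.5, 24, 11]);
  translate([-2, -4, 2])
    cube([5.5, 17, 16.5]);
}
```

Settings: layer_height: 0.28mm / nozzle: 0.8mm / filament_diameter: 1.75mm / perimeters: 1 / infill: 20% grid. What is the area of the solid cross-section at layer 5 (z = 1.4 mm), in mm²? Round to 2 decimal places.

At z = 1.4 mm: the cube is present — its section is the full 29.5×24 rectangle (area 708.00 mm²); the cube at (-2, -4) is not intersected at this z (z outside [2, 18.5]); Merging all regions: only the 29.5×24 cube is present, so the union is just that shape — area = 708.00 mm². Overall, the cross-section is a single solid region. Net area = 708.00 mm².

708.00 mm²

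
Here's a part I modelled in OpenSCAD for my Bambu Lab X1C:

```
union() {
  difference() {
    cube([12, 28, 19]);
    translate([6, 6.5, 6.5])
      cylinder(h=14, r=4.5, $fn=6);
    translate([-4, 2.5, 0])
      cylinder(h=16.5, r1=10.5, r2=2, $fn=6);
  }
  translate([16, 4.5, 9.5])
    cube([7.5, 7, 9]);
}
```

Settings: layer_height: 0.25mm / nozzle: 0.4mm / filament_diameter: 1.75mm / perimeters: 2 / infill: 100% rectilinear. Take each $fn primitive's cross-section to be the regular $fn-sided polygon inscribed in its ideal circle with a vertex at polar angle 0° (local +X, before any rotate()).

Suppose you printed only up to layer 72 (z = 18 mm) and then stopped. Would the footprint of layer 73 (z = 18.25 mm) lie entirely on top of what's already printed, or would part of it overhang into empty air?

Compare the two slices. At z = 18: the 12×28 cube contributes its full rectangle (area 336.00 mm²); the r=4.5 cylinder at (6, 6.5) contributes a regular 6-gon of circumradius 4.5 (area = (6/2)·4.500²·sin(360°/6) = 52.61 mm²); the cone at (-4, 2.5) does not reach this height (z outside [0, 16.5]); After the difference (first − rest): starting from the 12×28 cube (336.00 mm²), the r=4.5 cylinder at (6, 6.5) lies wholly inside it (removes its full 52.61 mm² and its 27.00 mm outline becomes a hole wall) — area = 283.39 mm²; the 7.5×7 cube at (16, 4.5) contributes its full rectangle (area 52.50 mm²); Taking the union: the 2 present regions are separate (no shared area or edge), so areas and boundary lengths simply add and each stays a separate island — area = 335.89 mm². At z = 18.25: the 12×28 cube contributes its full rectangle (area 336.00 mm²); the r=4.5 cylinder at (6, 6.5) gives a regular 6-gon of circumradius 4.5 (constant along its height) (area = (6/2)·4.500²·sin(360°/6) = 52.61 mm²); the cone at (-4, 2.5) does not reach this height (z outside [0, 16.5]); Taking the first minus the rest: starting from the 12×28 cube (336.00 mm²), the r=4.5 cylinder at (6, 6.5) lies wholly inside it (removes its full 52.61 mm² and its 27.00 mm outline becomes a hole wall) — area = 283.39 mm²; the cube at (16, 4.5) is present — its section is the full 7.5×7 rectangle (area 52.50 mm²); Taking the union: the 2 present regions are separate (no shared area or edge), so areas and boundary lengths simply add and each stays a separate island — area = 335.89 mm². Checking containment: the cross-section at z = 18.25 is a subset of the cross-section at z = 18.

entirely on top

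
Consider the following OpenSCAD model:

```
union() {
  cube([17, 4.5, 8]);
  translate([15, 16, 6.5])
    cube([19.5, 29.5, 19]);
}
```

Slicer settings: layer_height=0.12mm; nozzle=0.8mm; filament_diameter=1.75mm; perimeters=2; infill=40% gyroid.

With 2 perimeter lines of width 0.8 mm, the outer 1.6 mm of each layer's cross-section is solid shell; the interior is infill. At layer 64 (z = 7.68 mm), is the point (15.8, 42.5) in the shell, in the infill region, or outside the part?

shell

At z = 7.68 mm: the cube (footprint 17×4.5) is included at this height; the cube at (15, 16) (footprint 19.5×29.5) is included at this height; Merging all regions: the 2 present regions are separate (no shared area or edge), so areas and boundary lengths simply add and each stays a separate island — 2 connected regions. Overall, the cross-section has 2 separate islands. The nearest boundary edge runs (15.00, 16.00)→(15.00, 45.50); distance from the point to it = 0.80 mm. (Shell/infill is judged within the island containing the point — the largest one.) The point is inside the cross-section, 0.80 mm from the nearest boundary — within the 1.6 mm shell band (2 × 0.8).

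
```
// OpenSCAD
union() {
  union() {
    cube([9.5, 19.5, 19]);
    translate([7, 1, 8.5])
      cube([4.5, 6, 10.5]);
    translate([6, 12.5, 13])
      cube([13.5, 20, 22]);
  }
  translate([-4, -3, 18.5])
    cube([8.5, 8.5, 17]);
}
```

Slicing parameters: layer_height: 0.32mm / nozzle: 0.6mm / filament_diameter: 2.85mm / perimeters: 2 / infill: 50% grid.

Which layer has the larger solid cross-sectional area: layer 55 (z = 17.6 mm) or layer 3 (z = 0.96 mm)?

layer 55 (z = 17.6 mm)

Layer 55 (z = 17.6): the cube (footprint 9.5×19.5) is included at this height (area 185.25 mm²); the cube at (7, 1) is present — its section is the full 4.5×6 rectangle (area 27.00 mm²); the cube at (6, 12.5) (footprint 13.5×20) is included at this height (area 270.00 mm²); Merging all regions: the regions partially overlap — summed areas 482.25 mm² minus the doubly-counted overlap 39.50 mm² gives 442.75 mm² — area = 442.75 mm²; the cube at (-4, -3) is absent (z outside [18.5, 35.5]); Taking the union: only that combined region is present, so the union is just that shape — area = 442.75 mm². So its area = 442.75 mm². Layer 3 (z = 0.96): the cube (footprint 9.5×19.5) is included at this height (area 185.25 mm²); the cube at (7, 1) is not intersected at this z (z outside [8.5, 19]); the cube at (6, 12.5) is not intersected at this z (z outside [13, 35]); Taking the union: only the 9.5×19.5 cube is present, so the union is just that shape — area = 185.25 mm²; the cube at (-4, -3) is not intersected at this z (z outside [18.5, 35.5]); Taking the union: only that combined region is present, so the union is just that shape — area = 185.25 mm². So its area = 185.25 mm². Layer 55 is larger (442.75 vs 185.25 mm²).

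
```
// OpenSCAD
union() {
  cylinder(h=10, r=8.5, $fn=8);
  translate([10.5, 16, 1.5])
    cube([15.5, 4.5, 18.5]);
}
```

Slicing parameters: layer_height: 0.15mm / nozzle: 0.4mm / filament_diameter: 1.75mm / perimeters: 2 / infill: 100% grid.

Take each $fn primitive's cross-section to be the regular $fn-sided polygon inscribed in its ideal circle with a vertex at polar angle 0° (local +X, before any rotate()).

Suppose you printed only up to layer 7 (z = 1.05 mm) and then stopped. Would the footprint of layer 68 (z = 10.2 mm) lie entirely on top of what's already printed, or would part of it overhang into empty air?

Compare the two slices. At z = 1.05: the cylinder: section is a regular 8-gon, circumradius r=8.5 (area = (8/2)·8.500²·sin(360°/8) = 204.35 mm²); the cube at (10.5, 16) is absent (z outside [1.5, 20]); Taking the union: only the r=8.5 cylinder is present, so the union is just that shape — area = 204.35 mm². At z = 10.2: the cylinder is absent (z outside [0, 10]); the cube at (10.5, 16) (footprint 15.5×4.5) is included at this height (area 69.75 mm²); Merging all regions: only the 15.5×4.5 cube at (10.5, 16) is present, so the union is just that shape — area = 69.75 mm². Checking containment: at z = 10.2 the cross-section extends beyond the z = 1.05 cross-section by about 69.75 mm².

part overhangs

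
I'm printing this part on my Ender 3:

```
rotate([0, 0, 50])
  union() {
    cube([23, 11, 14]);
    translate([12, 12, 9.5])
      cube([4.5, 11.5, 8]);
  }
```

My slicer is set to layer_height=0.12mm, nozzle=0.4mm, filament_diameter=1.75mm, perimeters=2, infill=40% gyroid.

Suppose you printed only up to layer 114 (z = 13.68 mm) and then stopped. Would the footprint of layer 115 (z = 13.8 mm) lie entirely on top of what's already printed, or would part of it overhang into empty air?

Compare the two slices. At z = 13.68: the cube is present — its section is the full 23×11 rectangle (area 253.00 mm²); the 4.5×11.5 cube at (12, 12) contributes its full rectangle (area 51.75 mm²); Taking the union: the 2 present regions are separate (no shared area or edge), so areas and boundary lengths simply add and each stays a separate island — area = 304.75 mm²; (rotated 50° about Z; rotation is an isometry so areas/perimeters/island counts are preserved). At z = 13.8: the cube is present — its section is the full 23×11 rectangle (area 253.00 mm²); the cube at (12, 12) (footprint 4.5×11.5) is included at this height (area 51.75 mm²); Combining (union): the 2 present regions are separate (no shared area or edge), so areas and boundary lengths simply add and each stays a separate island — area = 304.75 mm²; (rotated 50° about Z; rotation is an isometry so areas/perimeters/island counts are preserved). Checking containment: the cross-section at z = 13.8 is a subset of the cross-section at z = 13.68.

entirely on top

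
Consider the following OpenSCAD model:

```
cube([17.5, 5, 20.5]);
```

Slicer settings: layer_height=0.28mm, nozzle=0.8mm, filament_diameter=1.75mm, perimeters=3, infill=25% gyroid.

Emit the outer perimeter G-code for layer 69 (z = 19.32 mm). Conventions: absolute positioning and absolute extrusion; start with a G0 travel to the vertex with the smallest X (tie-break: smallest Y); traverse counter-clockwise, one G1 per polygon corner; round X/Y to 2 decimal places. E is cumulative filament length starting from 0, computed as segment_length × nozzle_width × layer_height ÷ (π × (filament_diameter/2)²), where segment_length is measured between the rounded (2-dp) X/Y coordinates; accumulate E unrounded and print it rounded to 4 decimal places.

G0 X0.00 Y0.00 Z19.32
G1 X17.50 Y0.00 E1.6297
G1 X17.50 Y5.00 E2.0954
G1 X0.00 Y5.00 E3.7251
G1 X0.00 Y0.00 E4.1908

At z = 19.32 mm: the cube (footprint 17.5×5) is included at this height. The outline is a single polygon with 4 vertices. Extrusion per mm of travel: 0.8 × 0.28 / (π × 0.875²) = 0.093128. Accumulating E over each segment gives final E = 4.1908.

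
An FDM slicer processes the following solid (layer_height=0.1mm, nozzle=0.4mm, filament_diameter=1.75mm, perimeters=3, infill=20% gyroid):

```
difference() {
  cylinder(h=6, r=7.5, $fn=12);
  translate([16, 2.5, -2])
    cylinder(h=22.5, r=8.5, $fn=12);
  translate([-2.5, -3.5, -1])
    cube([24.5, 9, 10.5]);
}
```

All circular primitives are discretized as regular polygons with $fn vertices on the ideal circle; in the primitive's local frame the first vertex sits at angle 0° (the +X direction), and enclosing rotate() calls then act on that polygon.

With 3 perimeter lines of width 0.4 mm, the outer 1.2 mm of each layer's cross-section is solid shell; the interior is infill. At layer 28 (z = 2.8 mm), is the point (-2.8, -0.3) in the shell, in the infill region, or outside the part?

At z = 2.8 mm: the r=7.5 cylinder contributes a regular 12-gon of circumradius 7.5; the cylinder at (16, 2.5): section is a regular 12-gon, circumradius r=8.5; the 24.5×9 cube at (-2.5, -3.5) contributes its full rectangle; Taking the first minus the rest: starting from the r=7.5 cylinder, the r=8.5 cylinder at (16, 2.5) misses the remaining region (no effect); the 24.5×9 cube at (-2.5, -3.5) partially overlaps it — only the 83.19 mm² overlap (of its 220.50 mm²) is removed, clipping the outline — 1 connected region. Overall, the cross-section is a single solid region. The nearest boundary edge runs (-2.50, 5.50)→(-2.50, -3.50); distance from the point to it = 0.30 mm. The point is inside the cross-section, 0.30 mm from the nearest boundary — within the 1.2 mm shell band (3 × 0.4).

shell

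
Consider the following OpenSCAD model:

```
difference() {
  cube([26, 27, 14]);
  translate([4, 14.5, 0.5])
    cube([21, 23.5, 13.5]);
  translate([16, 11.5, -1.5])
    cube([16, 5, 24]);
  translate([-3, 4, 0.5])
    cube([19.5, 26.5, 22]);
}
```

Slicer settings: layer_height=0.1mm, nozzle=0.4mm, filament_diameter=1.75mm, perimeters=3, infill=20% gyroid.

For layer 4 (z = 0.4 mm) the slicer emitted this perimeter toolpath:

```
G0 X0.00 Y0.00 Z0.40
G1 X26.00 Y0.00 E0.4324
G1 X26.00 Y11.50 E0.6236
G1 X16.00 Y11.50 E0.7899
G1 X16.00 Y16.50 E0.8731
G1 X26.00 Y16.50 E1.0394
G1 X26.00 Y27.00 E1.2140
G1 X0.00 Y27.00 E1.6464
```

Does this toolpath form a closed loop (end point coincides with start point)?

no

Start point (G0): (0.00, 0.00). End point (last G1): the path does not return to the start — open.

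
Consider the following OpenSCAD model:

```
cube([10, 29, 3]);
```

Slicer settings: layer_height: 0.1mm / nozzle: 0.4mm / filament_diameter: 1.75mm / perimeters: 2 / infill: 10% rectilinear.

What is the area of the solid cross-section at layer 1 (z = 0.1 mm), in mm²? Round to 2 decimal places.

290.00 mm²

At z = 0.1 mm: the 10×29 cube contributes its full rectangle (area 290.00 mm²). Overall, the cross-section is a single solid region. Net area = 290.00 mm².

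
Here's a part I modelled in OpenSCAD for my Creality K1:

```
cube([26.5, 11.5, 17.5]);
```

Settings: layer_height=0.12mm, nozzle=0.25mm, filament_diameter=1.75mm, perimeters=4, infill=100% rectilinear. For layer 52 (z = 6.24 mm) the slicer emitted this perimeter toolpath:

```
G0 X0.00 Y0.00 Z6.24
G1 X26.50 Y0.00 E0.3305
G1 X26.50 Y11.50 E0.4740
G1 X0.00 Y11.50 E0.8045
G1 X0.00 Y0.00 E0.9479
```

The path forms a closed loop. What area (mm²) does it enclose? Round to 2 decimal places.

304.75 mm²

Apply the shoelace formula to the sequence of (X, Y) vertices; enclosed area = 304.75 mm².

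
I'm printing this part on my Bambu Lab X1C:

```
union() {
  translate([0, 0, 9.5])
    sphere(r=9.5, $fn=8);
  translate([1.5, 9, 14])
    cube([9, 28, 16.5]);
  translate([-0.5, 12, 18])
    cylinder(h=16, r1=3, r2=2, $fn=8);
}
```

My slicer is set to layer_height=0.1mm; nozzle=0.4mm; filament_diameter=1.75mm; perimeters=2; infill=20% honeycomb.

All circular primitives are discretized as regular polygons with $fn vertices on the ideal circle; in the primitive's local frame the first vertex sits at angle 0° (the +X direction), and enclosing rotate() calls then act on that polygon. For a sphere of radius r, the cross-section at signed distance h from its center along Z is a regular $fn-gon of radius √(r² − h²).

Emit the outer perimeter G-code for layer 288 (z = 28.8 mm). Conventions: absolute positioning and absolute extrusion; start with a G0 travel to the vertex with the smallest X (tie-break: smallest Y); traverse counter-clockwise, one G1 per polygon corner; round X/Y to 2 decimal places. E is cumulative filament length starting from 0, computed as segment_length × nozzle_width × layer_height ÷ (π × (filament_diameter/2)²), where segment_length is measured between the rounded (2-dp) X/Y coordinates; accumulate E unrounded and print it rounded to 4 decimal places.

At z = 28.8 mm: the sphere does not reach this height (|z−center|=19.300 > r=9.5); the cube at (1.5, 9) is present — its section is the full 9×28 rectangle; the cone at (-0.5, 12) contributes a regular 8-gon of circumradius 2.325 (interpolated between r1=3 and r2=2 at t=0.675); Combining (union): the regions partially overlap (shared area 0.26 mm²), so overlapping operands fuse into one piece — 1 connected region. The outline is a single polygon with 13 vertices. Extrusion per mm of travel: 0.4 × 0.1 / (π × 0.875²) = 0.016630. Accumulating E over each segment gives final E = 1.4130.

G0 X-2.83 Y12.00 Z28.80
G1 X-2.14 Y10.36 E0.0296
G1 X-0.50 Y9.68 E0.0591
G1 X1.14 Y10.36 E0.0886
G1 X1.50 Y11.22 E0.1041
G1 X1.50 Y9.00 E0.1411
G1 X10.50 Y9.00 E0.2907
G1 X10.50 Y37.00 E0.7564
G1 X1.50 Y37.00 E0.9060
G1 X1.50 Y12.78 E1.3088
G1 X1.14 Y13.64 E1.3243
G1 X-0.50 Y14.32 E1.3539
G1 X-2.14 Y13.64 E1.3834
G1 X-2.83 Y12.00 E1.4130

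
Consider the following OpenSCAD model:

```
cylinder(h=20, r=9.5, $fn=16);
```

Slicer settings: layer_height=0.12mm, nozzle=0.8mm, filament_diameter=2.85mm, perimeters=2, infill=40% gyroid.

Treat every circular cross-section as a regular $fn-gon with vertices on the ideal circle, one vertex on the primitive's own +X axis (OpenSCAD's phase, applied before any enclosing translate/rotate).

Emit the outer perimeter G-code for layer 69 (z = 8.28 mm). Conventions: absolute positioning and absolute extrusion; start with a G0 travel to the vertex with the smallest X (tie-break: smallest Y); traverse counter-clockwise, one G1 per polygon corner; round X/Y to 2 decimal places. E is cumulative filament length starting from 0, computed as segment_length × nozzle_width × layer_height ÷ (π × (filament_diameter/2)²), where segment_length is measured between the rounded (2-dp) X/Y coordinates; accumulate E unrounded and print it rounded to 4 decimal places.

G0 X-9.50 Y0.00 Z8.28
G1 X-8.78 Y-3.64 E0.0558
G1 X-6.72 Y-6.72 E0.1116
G1 X-3.64 Y-8.78 E0.1674
G1 X0.00 Y-9.50 E0.2232
G1 X3.64 Y-8.78 E0.2790
G1 X6.72 Y-6.72 E0.3348
G1 X8.78 Y-3.64 E0.3906
G1 X9.50 Y0.00 E0.4464
G1 X8.78 Y3.64 E0.5022
G1 X6.72 Y6.72 E0.5580
G1 X3.64 Y8.78 E0.6138
G1 X0.00 Y9.50 E0.6696
G1 X-3.64 Y8.78 E0.7254
G1 X-6.72 Y6.72 E0.7812
G1 X-8.78 Y3.64 E0.8369
G1 X-9.50 Y0.00 E0.8928

At z = 8.28 mm: the r=9.5 cylinder contributes a regular 16-gon of circumradius 9.5. The outline is a single polygon with 16 vertices. Extrusion per mm of travel: 0.8 × 0.12 / (π × 1.425²) = 0.015048. Accumulating E over each segment gives final E = 0.8928.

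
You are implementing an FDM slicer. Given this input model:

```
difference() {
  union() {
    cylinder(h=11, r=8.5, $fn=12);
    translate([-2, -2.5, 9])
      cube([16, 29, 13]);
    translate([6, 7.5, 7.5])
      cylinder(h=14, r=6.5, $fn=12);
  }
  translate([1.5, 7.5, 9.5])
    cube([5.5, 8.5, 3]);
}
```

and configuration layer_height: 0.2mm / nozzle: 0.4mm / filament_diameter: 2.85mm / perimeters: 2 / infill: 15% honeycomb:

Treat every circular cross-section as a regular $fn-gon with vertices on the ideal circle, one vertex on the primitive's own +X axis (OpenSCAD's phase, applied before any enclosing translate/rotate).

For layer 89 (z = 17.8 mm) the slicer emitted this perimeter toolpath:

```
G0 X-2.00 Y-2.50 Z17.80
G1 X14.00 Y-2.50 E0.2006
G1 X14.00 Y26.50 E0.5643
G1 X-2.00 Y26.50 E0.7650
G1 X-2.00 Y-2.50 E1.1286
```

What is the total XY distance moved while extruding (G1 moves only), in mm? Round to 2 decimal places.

90.00 mm

Sum the Euclidean lengths of each G1 segment: total = 90.00 mm.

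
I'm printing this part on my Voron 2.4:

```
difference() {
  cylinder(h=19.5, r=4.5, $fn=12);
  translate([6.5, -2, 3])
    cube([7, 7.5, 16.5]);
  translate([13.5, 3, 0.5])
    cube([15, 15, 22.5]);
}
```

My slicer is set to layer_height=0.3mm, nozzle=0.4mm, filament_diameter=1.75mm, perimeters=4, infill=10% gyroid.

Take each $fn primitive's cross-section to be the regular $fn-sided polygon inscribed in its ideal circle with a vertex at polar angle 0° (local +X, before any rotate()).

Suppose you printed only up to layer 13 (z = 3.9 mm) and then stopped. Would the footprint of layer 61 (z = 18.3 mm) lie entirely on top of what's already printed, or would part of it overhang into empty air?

entirely on top

Compare the two slices. At z = 3.9: the r=4.5 cylinder gives a regular 12-gon of circumradius 4.5 (constant along its height) (area = (12/2)·4.500²·sin(360°/12) = 60.75 mm²); the 7×7.5 cube at (6.5, -2) contributes its full rectangle (area 52.50 mm²); the cube at (13.5, 3) (footprint 15×15) is included at this height (area 225.00 mm²); Taking the first minus the rest: starting from the r=4.5 cylinder (60.75 mm²), the 7×7.5 cube at (6.5, -2) misses the remaining region (no effect); the 15×15 cube at (13.5, 3) misses the remaining region (no effect) — area = 60.75 mm². At z = 18.3: the cylinder: section is a regular 12-gon, circumradius r=4.5 (area = (12/2)·4.500²·sin(360°/12) = 60.75 mm²); the cube at (6.5, -2) (footprint 7×7.5) is included at this height (area 52.50 mm²); the 15×15 cube at (13.5, 3) contributes its full rectangle (area 225.00 mm²); After the difference (first − rest): starting from the r=4.5 cylinder (60.75 mm²), the 7×7.5 cube at (6.5, -2) misses the remaining region (no effect); the 15×15 cube at (13.5, 3) misses the remaining region (no effect) — area = 60.75 mm². Checking containment: the cross-section at z = 18.3 is a subset of the cross-section at z = 3.9.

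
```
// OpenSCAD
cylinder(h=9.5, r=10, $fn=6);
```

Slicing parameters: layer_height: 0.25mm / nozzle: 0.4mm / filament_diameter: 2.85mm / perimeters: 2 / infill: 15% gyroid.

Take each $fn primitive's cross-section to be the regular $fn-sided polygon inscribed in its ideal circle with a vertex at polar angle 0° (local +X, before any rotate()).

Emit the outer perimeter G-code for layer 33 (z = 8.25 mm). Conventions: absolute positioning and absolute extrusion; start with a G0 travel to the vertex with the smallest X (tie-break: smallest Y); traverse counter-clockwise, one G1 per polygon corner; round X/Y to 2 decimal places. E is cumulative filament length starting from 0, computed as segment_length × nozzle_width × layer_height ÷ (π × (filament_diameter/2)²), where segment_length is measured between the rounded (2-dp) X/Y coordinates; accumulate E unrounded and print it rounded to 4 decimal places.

G0 X-10.00 Y0.00 Z8.25
G1 X-5.00 Y-8.66 E0.1568
G1 X5.00 Y-8.66 E0.3135
G1 X10.00 Y0.00 E0.4703
G1 X5.00 Y8.66 E0.6270
G1 X-5.00 Y8.66 E0.7838
G1 X-10.00 Y0.00 E0.9405

At z = 8.25 mm: the r=10 cylinder contributes a regular 6-gon of circumradius 10. The outline is a single polygon with 6 vertices. Extrusion per mm of travel: 0.4 × 0.25 / (π × 1.425²) = 0.015675. Accumulating E over each segment gives final E = 0.9405.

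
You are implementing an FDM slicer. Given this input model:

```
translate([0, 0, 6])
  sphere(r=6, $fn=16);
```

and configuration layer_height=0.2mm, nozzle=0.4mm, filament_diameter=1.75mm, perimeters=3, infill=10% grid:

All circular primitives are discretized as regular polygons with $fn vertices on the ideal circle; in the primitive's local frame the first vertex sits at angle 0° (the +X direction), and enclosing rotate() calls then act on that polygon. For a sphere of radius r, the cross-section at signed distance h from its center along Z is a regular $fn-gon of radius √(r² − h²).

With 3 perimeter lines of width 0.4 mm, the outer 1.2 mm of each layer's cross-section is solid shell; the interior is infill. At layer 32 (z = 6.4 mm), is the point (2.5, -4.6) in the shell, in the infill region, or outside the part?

shell

At z = 6.4 mm: the r=6 sphere contributes a regular 16-gon of circumradius √(6²−0.4²) = 5.987. Overall, the cross-section is a single solid region. The nearest boundary edge runs (2.29, -5.53)→(4.23, -4.23); distance from the point to it = 0.66 mm. The point is inside the cross-section, 0.66 mm from the nearest boundary — within the 1.2 mm shell band (3 × 0.4).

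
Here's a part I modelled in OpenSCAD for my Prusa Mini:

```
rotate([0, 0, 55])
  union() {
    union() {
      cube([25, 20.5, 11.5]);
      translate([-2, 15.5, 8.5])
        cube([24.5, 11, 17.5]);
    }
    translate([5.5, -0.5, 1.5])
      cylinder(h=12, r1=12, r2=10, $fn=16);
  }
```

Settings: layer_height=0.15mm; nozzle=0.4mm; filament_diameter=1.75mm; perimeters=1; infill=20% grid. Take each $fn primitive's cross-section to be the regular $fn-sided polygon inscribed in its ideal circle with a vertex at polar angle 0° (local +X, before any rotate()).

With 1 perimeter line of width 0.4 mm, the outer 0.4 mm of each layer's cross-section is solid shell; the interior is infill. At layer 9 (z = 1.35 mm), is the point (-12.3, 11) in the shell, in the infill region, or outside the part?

At z = 1.35 mm: the 25×20.5 cube contributes its full rectangle; the cube at (-2, 15.5) is absent (z outside [8.5, 26]); Merging all regions: only the 25×20.5 cube is present, so the union is just that shape — 1 connected region; the cone at (5.5, -0.5) is absent (z outside [1.5, 13.5]); Merging all regions: only the result so far is present, so the union is just that shape — 1 connected region; (rotated 55° about Z; rotation is an isometry so areas/perimeters/island counts are preserved). Overall, the cross-section is a single solid region. Undo the 55° rotation: the query point maps to (1.956, 16.385) in the un-rotated model frame. The nearest boundary edge runs (0.00, 20.50)→(0.00, 0.00); distance from the point to it = 1.96 mm. The point is inside the cross-section and 1.96 mm from the nearest boundary — more than the 0.4 mm shell width (1 × 0.4), so it's in the infill interior.

infill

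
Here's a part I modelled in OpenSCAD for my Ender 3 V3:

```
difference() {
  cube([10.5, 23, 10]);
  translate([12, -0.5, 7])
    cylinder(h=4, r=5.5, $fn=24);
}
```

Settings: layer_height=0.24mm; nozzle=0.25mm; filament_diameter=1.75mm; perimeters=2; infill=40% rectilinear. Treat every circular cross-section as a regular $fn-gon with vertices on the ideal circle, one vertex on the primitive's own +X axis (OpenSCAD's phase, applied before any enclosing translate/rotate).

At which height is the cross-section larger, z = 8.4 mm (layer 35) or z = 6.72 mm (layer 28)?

Layer 35 (z = 8.4): the cube (footprint 10.5×23) is included at this height (area 241.50 mm²); the cylinder at (12, -0.5): section is a regular 24-gon, circumradius r=5.5 (area = (24/2)·5.500²·sin(360°/24) = 93.95 mm²); Taking the first minus the rest: starting from the 10.5×23 cube (241.50 mm²), the r=5.5 cylinder at (12, -0.5) partially overlaps it — only the 13.40 mm² overlap (of its 93.95 mm²) is removed, clipping the outline — area = 228.10 mm². So its area = 228.10 mm². Layer 28 (z = 6.72): the 10.5×23 cube contributes its full rectangle (area 241.50 mm²); the cylinder at (12, -0.5) is not intersected at this z (z outside [7, 11]); After the difference (first − rest): none of the subtracted shapes is present at this height, so the 10.5×23 cube is unchanged — area = 241.50 mm². So its area = 241.50 mm². Layer 28 is larger (241.50 vs 228.10 mm²).

layer 28 (z = 6.72 mm)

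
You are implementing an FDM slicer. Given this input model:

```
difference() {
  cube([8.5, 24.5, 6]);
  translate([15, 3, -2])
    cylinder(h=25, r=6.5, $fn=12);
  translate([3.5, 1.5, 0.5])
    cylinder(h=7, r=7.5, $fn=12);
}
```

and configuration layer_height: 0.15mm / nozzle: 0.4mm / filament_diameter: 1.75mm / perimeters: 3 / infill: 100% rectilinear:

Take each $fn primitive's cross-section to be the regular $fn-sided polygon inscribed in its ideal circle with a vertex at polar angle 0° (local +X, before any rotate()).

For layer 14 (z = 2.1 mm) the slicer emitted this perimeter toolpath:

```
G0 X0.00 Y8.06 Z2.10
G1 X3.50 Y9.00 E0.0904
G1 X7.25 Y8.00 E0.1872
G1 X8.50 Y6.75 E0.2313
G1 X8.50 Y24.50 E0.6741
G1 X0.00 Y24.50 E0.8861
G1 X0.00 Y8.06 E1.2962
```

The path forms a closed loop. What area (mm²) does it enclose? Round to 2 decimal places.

Apply the shoelace formula to the sequence of (X, Y) vertices; enclosed area = 137.30 mm².

137.30 mm²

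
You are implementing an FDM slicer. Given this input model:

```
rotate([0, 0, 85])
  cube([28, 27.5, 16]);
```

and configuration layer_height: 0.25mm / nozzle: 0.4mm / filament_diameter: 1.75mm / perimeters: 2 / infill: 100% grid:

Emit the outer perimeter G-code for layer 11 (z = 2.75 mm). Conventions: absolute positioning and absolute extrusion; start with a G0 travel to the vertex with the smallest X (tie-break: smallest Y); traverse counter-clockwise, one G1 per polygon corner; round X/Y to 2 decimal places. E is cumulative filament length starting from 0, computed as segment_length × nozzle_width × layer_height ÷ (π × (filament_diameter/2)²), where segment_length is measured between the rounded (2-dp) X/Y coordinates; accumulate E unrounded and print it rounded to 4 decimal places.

G0 X-27.40 Y2.40 Z2.75
G1 X0.00 Y0.00 E1.1435
G1 X2.44 Y27.89 E2.3075
G1 X-24.95 Y30.29 E3.4506
G1 X-27.40 Y2.40 E4.6146

At z = 2.75 mm: the cube (footprint 28×27.5) is included at this height; (rotated 85° about Z; rotation is an isometry so areas/perimeters/island counts are preserved). The outline is a single polygon with 4 vertices. Extrusion per mm of travel: 0.4 × 0.25 / (π × 0.875²) = 0.041575. Accumulating E over each segment gives final E = 4.6146.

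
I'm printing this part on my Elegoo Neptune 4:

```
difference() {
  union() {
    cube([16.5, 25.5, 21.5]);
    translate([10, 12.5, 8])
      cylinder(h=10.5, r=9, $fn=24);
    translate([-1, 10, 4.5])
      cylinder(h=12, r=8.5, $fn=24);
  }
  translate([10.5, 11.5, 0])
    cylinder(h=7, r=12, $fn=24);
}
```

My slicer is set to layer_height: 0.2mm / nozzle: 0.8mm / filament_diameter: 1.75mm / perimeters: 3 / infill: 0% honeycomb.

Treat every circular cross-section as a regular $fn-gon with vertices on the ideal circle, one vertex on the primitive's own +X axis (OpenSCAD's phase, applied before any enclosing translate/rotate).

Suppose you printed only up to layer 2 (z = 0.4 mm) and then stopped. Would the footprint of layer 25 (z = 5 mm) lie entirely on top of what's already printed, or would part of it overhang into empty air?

part overhangs

Compare the two slices. At z = 0.4: the cube (footprint 16.5×25.5) is included at this height (area 420.75 mm²); the cylinder at (10, 12.5) is absent (z outside [8, 18.5]); the cylinder at (-1, 10) does not reach this height (z outside [4.5, 16.5]); Combining (union): only the 16.5×25.5 cube is present, so the union is just that shape — area = 420.75 mm²; the r=12 cylinder at (10.5, 11.5) gives a regular 24-gon of circumradius 12 (constant along its height) (area = (24/2)·12.000²·sin(360°/24) = 447.24 mm²); Taking the first minus the rest: starting from that combined region (420.75 mm²), the r=12 cylinder at (10.5, 11.5) partially overlaps it — only the 347.74 mm² overlap (of its 447.24 mm²) is removed, clipping the outline — area = 73.01 mm². At z = 5: the 16.5×25.5 cube contributes its full rectangle (area 420.75 mm²); the cylinder at (10, 12.5) is not intersected at this z (z outside [8, 18.5]); the cylinder at (-1, 10): section is a regular 24-gon, circumradius r=8.5 (area = (24/2)·8.500²·sin(360°/24) = 224.40 mm²); Taking the union: the regions partially overlap — summed areas 645.15 mm² minus the doubly-counted overlap 95.33 mm² gives 549.82 mm² — area = 549.82 mm²; the r=12 cylinder at (10.5, 11.5) gives a regular 24-gon of circumradius 12 (constant along its height) (area = (24/2)·12.000²·sin(360°/24) = 447.24 mm²); Subtracting the remaining from the first: starting from that combined region (549.82 mm²), the r=12 cylinder at (10.5, 11.5) partially overlaps it — only the 358.66 mm² overlap (of its 447.24 mm²) is removed, clipping the outline — area = 191.16 mm². Checking containment: at z = 5 the cross-section extends beyond the z = 0.4 cross-section by about 118.14 mm².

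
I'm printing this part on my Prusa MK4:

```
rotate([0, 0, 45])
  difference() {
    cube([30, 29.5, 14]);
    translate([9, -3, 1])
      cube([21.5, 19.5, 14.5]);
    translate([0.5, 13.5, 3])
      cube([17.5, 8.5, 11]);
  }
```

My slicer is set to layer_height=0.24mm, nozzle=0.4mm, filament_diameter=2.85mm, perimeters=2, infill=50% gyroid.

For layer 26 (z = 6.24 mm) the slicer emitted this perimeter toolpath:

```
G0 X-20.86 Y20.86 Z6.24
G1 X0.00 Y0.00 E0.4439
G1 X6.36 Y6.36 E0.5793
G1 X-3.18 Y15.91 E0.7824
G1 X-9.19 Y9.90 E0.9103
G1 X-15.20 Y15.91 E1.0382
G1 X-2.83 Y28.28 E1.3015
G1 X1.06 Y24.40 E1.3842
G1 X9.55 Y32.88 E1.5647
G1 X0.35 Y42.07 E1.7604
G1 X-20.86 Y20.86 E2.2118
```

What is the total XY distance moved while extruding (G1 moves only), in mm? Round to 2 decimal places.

146.98 mm

Sum the Euclidean lengths of each G1 segment: total = 146.98 mm.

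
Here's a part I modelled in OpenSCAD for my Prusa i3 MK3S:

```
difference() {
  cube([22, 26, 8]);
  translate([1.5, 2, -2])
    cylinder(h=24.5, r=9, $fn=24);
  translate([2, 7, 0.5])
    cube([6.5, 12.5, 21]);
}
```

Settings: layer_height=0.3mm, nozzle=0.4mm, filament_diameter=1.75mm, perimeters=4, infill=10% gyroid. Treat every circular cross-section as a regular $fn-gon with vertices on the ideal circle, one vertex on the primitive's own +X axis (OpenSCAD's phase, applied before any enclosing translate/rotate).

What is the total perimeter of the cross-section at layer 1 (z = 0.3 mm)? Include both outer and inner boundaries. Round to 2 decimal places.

At z = 0.3 mm: the 22×26 cube contributes its full rectangle (perimeter 96.00 mm); the r=9 cylinder at (1.5, 2) contributes a regular 24-gon of circumradius 9 (perimeter = 2·24·9.000·sin(180°/24) = 56.39 mm); the cube at (2, 7) does not reach this height (z outside [0.5, 21.5]); Taking the first minus the rest: starting from the 22×26 cube, the r=9 cylinder at (1.5, 2) partially overlaps it — only the 96.98 mm² overlap (of its 251.57 mm²) is removed, clipping the outline — boundary = 92.59 mm. Overall, the cross-section is a single solid region. Total boundary length (outer) = 92.59 mm.

92.59 mm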